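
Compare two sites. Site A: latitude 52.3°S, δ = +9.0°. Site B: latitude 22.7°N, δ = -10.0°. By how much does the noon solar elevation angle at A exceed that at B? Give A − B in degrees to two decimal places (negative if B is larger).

-28.60°

A: 90° − |-52.3 − (9.0)| = 28.70°.
B: 90° − |22.7 − (-10.0)| = 57.30°.
A − B = 28.70 − 57.30 = -28.60°.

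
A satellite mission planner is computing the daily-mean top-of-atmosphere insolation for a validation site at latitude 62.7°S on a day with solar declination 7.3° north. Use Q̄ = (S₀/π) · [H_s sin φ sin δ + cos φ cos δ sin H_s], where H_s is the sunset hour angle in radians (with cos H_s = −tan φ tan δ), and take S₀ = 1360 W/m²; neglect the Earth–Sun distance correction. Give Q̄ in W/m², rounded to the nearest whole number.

126 W/m²

The sunset hour angle satisfies cos H_s = −tan φ tan δ = 0.2482, giving H_s = 75.63°. In radians, H_s = 1.3200.
H_s sin φ sin δ = 1.3200 × -0.8886 × 0.1271 = -0.1491.
cos φ cos δ sin H_s = 0.4586 × 0.9919 × 0.9687 = 0.4406.
Q̄ = (1360/π) × (-0.1491 + 0.4406) = 432.90 × 0.2915 = 126.19 W/m².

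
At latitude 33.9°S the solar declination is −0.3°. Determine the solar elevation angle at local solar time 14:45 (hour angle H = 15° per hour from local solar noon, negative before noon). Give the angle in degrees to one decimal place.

38.8°

Hour angle H = 15° × (14.75 − 12) = 41.25°.
cos θ_z = sin(-33.9°) sin(-0.3°) + cos(-33.9°) cos(-0.3°) cos(41.25°) = 0.0029 + 0.6240 = 0.6269.
θ_z = arccos(0.6269) = 51.18°, so the elevation is 90° − 51.18° = 38.82°.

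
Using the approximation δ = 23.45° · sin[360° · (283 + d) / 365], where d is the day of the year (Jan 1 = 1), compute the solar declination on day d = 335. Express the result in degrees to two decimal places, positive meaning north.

-21.97°

360 × (283 + 335) / 365 = 609.534°; sin(609.534°) = -0.9369.
δ = 23.45 × -0.9369 = -21.970° ≈ -21.97°.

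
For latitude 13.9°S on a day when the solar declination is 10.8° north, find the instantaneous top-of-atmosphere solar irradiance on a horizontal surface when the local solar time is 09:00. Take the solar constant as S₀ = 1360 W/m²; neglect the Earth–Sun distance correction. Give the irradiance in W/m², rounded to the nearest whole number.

856 W/m²

Hour angle H = 15° × (9 − 12) = -45.00°.
cos θ_z = sin φ sin δ + cos φ cos δ cos H = (-0.2402)(0.1874) + (0.9707)(0.9823)(0.7071) = 0.6292.
Top-of-atmosphere irradiance = S₀ cos θ_z = 1360 × 0.6292 = 855.71 W/m².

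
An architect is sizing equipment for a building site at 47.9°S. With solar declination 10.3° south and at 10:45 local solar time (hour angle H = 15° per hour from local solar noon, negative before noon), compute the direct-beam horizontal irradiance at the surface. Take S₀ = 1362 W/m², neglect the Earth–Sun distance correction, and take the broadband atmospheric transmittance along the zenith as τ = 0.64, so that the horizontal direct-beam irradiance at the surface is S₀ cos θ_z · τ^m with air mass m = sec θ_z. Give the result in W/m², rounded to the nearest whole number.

Hour angle H = 15° × (10.75 − 12) = -18.75°.
cos θ_z = sin(-47.9°) sin(-10.3°) + cos(-47.9°) cos(-10.3°) cos(-18.75°) = 0.1327 + 0.6246 = 0.7573.
Air mass m = 1/cos θ_z = 1/0.7573 = 1.320; τ^m = 0.64^1.320 = 0.5548.
Surface direct beam = 1362 × 0.7573 × 0.5548 = 572.24 W/m².

572 W/m²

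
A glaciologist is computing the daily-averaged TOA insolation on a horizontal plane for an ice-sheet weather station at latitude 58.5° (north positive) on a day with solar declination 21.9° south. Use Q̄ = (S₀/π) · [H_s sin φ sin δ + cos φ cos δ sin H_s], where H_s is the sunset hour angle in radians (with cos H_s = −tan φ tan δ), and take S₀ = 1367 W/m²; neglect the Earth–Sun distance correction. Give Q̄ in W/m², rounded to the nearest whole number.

41 W/m²

−tan φ tan δ = −(1.6319)(-0.4020) = 0.6560; H_s = arccos(0.6560) = 49.00°. In radians, H_s = 0.8552.
H_s sin φ sin δ = 0.8552 × 0.8526 × -0.3730 = -0.2720.
cos φ cos δ sin H_s = 0.5225 × 0.9278 × 0.7547 = 0.3659.
Q̄ = (1367/π) × (-0.2720 + 0.3659) = 435.13 × 0.0939 = 40.86 W/m².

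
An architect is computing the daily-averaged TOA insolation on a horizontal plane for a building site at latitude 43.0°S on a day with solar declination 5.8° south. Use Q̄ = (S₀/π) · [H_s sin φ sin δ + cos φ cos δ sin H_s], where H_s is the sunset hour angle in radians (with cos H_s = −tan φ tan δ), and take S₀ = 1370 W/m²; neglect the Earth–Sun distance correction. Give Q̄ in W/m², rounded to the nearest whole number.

366 W/m²

cos H_s = −tan(-43.0°) · tan(-5.8°) = -0.0947, so H_s = arccos(-0.0947) = 95.43°. In radians, H_s = 1.6656.
H_s sin φ sin δ = 1.6656 × -0.6820 × -0.1011 = 0.1148.
cos φ cos δ sin H_s = 0.7314 × 0.9949 × 0.9955 = 0.7244.
Q̄ = (1370/π) × (0.1148 + 0.7244) = 436.08 × 0.8392 = 365.96 W/m².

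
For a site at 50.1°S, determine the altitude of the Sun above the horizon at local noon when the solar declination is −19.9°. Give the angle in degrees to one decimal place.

At local solar noon the hour angle is zero, so the elevation is 90° − |φ − δ| = 90° − |-50.1° − (-19.9°)| = 90° − 30.2° = 59.8°.

59.8°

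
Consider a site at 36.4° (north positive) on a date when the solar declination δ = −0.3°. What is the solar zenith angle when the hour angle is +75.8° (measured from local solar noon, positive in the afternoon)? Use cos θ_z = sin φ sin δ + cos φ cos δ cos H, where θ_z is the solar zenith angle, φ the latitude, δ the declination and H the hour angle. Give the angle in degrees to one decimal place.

cos θ_z = sin(36.4°) sin(-0.3°) + cos(36.4°) cos(-0.3°) cos(75.80°) = -0.0031 + 0.1974 = 0.1943.
θ_z = arccos(0.1943) = 78.80°.

78.8°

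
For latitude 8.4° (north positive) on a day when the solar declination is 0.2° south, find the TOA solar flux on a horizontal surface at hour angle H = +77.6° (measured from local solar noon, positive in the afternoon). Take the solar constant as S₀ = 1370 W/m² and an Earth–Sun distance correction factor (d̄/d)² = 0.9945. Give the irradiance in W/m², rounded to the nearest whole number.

With φ = 8.4°, δ = -0.2°, H = 77.60°: sin φ sin δ = -0.0005, cos φ cos δ cos H = 0.2124, so cos θ_z = 0.2119.
Top-of-atmosphere irradiance = S₀ (d̄/d)² cos θ_z = 1370 × 0.9945 × 0.2119 = 288.71 W/m².

289 W/m²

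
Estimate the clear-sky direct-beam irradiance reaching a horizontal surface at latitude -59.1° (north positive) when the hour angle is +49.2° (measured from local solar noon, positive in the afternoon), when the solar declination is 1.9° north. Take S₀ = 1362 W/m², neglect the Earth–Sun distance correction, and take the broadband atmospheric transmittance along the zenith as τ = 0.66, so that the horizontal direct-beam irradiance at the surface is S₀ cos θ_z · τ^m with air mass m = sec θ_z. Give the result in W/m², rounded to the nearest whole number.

108 W/m²

With φ = -59.1°, δ = 1.9°, H = 49.20°: sin φ sin δ = -0.0284, cos φ cos δ cos H = 0.3354, so cos θ_z = 0.3070.
Air mass m = 1/cos θ_z = 1/0.3070 = 3.257; τ^m = 0.66^3.257 = 0.2584.
Surface direct beam = 1362 × 0.3070 × 0.2584 = 108.05 W/m².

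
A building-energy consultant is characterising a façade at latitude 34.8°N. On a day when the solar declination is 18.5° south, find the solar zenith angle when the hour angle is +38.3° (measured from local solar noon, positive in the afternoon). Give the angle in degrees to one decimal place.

cos θ_z = sin φ sin δ + cos φ cos δ cos H = (0.5707)(-0.3173) + (0.8211)(0.9483)(0.7848) = 0.4300.
θ_z = arccos(0.4300) = 64.53°.

64.5°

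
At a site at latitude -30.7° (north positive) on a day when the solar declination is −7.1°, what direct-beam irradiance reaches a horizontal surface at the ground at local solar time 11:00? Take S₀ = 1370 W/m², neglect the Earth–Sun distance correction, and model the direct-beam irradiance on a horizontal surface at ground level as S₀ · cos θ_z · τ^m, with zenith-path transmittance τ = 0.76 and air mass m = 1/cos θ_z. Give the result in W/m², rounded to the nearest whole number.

Hour angle H = 15° × (11 − 12) = -15.00°.
cos θ_z = sin(-30.7°) sin(-7.1°) + cos(-30.7°) cos(-7.1°) cos(-15.00°) = 0.0631 + 0.8242 = 0.8873.
Air mass m = 1/cos θ_z = 1/0.8873 = 1.127; τ^m = 0.76^1.127 = 0.7340.
Surface direct beam = 1370 × 0.8873 × 0.7340 = 892.25 W/m².

892 W/m²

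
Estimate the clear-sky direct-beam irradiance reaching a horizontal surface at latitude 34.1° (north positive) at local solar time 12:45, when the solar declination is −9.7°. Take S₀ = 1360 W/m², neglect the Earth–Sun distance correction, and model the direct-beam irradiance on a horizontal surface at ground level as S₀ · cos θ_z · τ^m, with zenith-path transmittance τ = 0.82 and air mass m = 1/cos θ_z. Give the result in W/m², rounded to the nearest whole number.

Hour angle H = 15° × (12.75 − 12) = 11.25°.
cos θ_z = sin φ sin δ + cos φ cos δ cos H = (0.5606)(-0.1685) + (0.8281)(0.9857)(0.9808) = 0.7061.
Air mass m = 1/cos θ_z = 1/0.7061 = 1.416; τ^m = 0.82^1.416 = 0.7550.
Surface direct beam = 1360 × 0.7061 × 0.7550 = 725.02 W/m².

725 W/m²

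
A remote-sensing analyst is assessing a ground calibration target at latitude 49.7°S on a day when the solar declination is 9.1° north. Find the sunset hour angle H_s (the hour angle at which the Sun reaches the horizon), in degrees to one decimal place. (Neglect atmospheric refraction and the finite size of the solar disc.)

79.1°

−tan φ tan δ = −(-1.1792)(0.1602) = 0.1889; H_s = arccos(0.1889) = 79.11°.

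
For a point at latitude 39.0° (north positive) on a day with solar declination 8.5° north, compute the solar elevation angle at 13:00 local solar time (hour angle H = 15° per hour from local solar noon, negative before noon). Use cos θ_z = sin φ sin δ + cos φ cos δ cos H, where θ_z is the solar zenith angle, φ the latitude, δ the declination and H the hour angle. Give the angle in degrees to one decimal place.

56.7°

Hour angle H = 15° × (13 − 12) = 15.00°.
cos θ_z = sin φ sin δ + cos φ cos δ cos H = (0.6293)(0.1478) + (0.7771)(0.9890)(0.9659) = 0.8354.
θ_z = arccos(0.8354) = 33.34°, so the elevation is 90° − 33.34° = 56.66°.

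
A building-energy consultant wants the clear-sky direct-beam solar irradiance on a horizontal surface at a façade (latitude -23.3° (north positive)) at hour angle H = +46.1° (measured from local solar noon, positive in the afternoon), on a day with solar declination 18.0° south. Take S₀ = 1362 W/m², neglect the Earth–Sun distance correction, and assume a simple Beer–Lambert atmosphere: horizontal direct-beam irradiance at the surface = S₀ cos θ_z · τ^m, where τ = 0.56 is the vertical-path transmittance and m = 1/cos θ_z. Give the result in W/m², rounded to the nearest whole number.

With φ = -23.3°, δ = -18.0°, H = 46.10°: sin φ sin δ = 0.1222, cos φ cos δ cos H = 0.6057, so cos θ_z = 0.7279.
Air mass m = 1/cos θ_z = 1/0.7279 = 1.374; τ^m = 0.56^1.374 = 0.4508.
Surface direct beam = 1362 × 0.7279 × 0.4508 = 446.92 W/m².

447 W/m²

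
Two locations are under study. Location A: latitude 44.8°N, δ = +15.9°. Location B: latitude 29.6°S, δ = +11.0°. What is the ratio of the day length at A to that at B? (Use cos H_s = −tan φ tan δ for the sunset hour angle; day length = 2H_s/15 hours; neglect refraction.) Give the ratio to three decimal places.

1.272

A: H_s = arccos(−tan 44.8° · tan 15.9°) = 106.43°, so 2H_s/15 = 14.1907 h.
B: H_s = arccos(−tan -29.6° · tan 11.0°) = 83.66°, so 2H_s/15 = 11.1547 h.
Ratio A/B = 14.1907 / 11.1547 = 1.2722.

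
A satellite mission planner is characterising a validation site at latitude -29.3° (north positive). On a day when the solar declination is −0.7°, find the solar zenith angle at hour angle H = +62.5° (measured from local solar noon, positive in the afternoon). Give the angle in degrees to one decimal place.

65.9°

cos θ_z = sin(-29.3°) sin(-0.7°) + cos(-29.3°) cos(-0.7°) cos(62.50°) = 0.0060 + 0.4026 = 0.4086.
θ_z = arccos(0.4086) = 65.88°.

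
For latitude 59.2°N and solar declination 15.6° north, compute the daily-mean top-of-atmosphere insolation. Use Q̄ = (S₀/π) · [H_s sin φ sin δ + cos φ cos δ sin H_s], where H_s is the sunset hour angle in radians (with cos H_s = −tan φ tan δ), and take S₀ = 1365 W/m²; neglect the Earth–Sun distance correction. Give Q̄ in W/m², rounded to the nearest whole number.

396 W/m²

The sunset hour angle satisfies cos H_s = −tan φ tan δ = -0.4684, giving H_s = 117.93°. In radians, H_s = 2.0583.
H_s sin φ sin δ = 2.0583 × 0.8590 × 0.2689 = 0.4754.
cos φ cos δ sin H_s = 0.5120 × 0.9632 × 0.8835 = 0.4357.
Q̄ = (1365/π) × (0.4754 + 0.4357) = 434.49 × 0.9111 = 395.86 W/m².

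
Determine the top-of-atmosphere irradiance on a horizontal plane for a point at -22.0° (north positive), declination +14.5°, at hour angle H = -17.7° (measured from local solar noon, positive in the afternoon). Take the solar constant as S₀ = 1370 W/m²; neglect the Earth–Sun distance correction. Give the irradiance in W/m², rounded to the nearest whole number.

With φ = -22.0°, δ = 14.5°, H = -17.70°: sin φ sin δ = -0.0938, cos φ cos δ cos H = 0.8552, so cos θ_z = 0.7614.
Top-of-atmosphere irradiance = S₀ cos θ_z = 1370 × 0.7614 = 1043.12 W/m².

1043 W/m²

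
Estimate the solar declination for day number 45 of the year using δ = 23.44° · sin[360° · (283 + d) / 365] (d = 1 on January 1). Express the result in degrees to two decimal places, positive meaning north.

360 × (283 + 45) / 365 = 323.507°; sin(323.507°) = -0.5947.
δ = 23.44 × -0.5947 = -13.940° ≈ -13.94°.

-13.94°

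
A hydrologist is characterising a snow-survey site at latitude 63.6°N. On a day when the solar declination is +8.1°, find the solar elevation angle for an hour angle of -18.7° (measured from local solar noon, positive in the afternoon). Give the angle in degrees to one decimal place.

With φ = 63.6°, δ = 8.1°, H = -18.70°: sin φ sin δ = 0.1262, cos φ cos δ cos H = 0.4170, so cos θ_z = 0.5432.
θ_z = arccos(0.5432) = 57.10°, so the elevation is 90° − 57.10° = 32.90°.

32.9°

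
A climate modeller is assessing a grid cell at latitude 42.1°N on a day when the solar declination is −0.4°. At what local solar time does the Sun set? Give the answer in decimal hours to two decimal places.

cos H_s = −tan(42.1°) · tan(-0.4°) = 0.0063, so H_s = arccos(0.0063) = 89.64°.
Sunset is at 12 + H_s/15 = 12 + 5.976 = 17.976 h local solar time.

17.98 h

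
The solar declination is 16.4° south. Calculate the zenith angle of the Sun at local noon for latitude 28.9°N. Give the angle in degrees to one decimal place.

At local solar noon the hour angle is zero, so the zenith angle is |φ − δ| = |28.9° − (-16.4°)| = 45.3°.

45.3°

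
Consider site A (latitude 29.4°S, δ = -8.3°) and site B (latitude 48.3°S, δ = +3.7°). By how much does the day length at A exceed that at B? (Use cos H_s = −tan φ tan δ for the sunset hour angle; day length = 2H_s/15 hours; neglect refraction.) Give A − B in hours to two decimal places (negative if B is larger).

+1.18 h

A: H_s = arccos(−tan -29.4° · tan -8.3°) = 94.72°, so 2H_s/15 = 12.6293 h.
B: H_s = arccos(−tan -48.3° · tan 3.7°) = 85.84°, so 2H_s/15 = 11.4453 h.
A − B = 12.6293 − 11.4453 = 1.1840 h.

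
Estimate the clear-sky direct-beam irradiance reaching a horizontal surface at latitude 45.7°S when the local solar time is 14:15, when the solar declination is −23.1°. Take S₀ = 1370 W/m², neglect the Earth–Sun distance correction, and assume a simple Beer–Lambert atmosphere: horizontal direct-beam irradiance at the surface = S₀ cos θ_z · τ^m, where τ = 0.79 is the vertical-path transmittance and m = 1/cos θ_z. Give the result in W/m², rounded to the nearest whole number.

836 W/m²

Hour angle H = 15° × (14.25 − 12) = 33.75°.
cos θ_z = sin(-45.7°) sin(-23.1°) + cos(-45.7°) cos(-23.1°) cos(33.75°) = 0.2808 + 0.5342 = 0.8150.
Air mass m = 1/cos θ_z = 1/0.8150 = 1.227; τ^m = 0.79^1.227 = 0.7488.
Surface direct beam = 1370 × 0.8150 × 0.7488 = 836.07 W/m².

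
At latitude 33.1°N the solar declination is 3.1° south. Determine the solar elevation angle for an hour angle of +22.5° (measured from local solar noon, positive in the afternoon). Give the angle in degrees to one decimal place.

48.0°

cos θ_z = sin φ sin δ + cos φ cos δ cos H = (0.5461)(-0.0541) + (0.8377)(0.9985)(0.9239) = 0.7432.
θ_z = arccos(0.7432) = 42.00°, so the elevation is 90° − 42.00° = 48.00°.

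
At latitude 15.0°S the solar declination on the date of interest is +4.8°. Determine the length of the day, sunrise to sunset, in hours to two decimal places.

The sunset hour angle satisfies cos H_s = −tan φ tan δ = 0.0225, giving H_s = 88.71°.
Day length = 2 H_s / 15° h⁻¹ = 177.42° / 15 = 11.828 h.

11.83 hours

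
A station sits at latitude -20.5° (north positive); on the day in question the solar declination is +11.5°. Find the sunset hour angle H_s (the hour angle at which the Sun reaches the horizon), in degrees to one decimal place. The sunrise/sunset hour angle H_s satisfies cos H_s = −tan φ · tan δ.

The sunset hour angle satisfies cos H_s = −tan φ tan δ = 0.0761, giving H_s = 85.64°.

85.6°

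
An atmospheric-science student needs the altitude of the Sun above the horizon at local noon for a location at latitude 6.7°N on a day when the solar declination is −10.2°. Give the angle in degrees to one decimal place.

At local solar noon the hour angle is zero, so the elevation is 90° − |φ − δ| = 90° − |6.7° − (-10.2°)| = 90° − 16.9° = 73.1°.

73.1°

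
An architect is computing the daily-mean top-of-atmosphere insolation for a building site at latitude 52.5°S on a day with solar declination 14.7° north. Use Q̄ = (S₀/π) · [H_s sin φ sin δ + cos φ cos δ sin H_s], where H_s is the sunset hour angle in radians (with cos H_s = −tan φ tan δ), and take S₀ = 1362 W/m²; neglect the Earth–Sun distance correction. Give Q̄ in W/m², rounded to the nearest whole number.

cos H_s = −tan(-52.5°) · tan(14.7°) = 0.3419, so H_s = arccos(0.3419) = 70.01°. In radians, H_s = 1.2219.
H_s sin φ sin δ = 1.2219 × -0.7934 × 0.2538 = -0.2460.
cos φ cos δ sin H_s = 0.6088 × 0.9673 × 0.9398 = 0.5534.
Q̄ = (1362/π) × (-0.2460 + 0.5534) = 433.54 × 0.3074 = 133.27 W/m².

133 W/m²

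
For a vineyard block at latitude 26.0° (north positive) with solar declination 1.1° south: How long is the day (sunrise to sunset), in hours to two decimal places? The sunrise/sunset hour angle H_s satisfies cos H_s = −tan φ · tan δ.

11.93 hours

cos H_s = −tan(26.0°) · tan(-1.1°) = 0.0094, so H_s = arccos(0.0094) = 89.46°.
Day length = 2 H_s / 15° h⁻¹ = 178.92° / 15 = 11.928 h.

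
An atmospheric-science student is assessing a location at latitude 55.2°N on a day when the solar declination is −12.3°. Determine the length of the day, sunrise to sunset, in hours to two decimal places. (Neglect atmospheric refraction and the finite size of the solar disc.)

9.56 hours

−tan φ tan δ = −(1.4388)(-0.2180) = 0.3137; H_s = arccos(0.3137) = 71.72°.
Day length = 2 H_s / 15° h⁻¹ = 143.44° / 15 = 9.563 h.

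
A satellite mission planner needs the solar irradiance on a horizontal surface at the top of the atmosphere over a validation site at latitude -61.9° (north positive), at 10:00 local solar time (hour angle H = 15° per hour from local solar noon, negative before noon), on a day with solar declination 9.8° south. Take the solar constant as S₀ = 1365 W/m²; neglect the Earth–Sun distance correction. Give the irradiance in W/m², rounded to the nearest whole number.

Hour angle H = 15° × (10 − 12) = -30.00°.
With φ = -61.9°, δ = -9.8°, H = -30.00°: sin φ sin δ = 0.1501, cos φ cos δ cos H = 0.4020, so cos θ_z = 0.5521.
Top-of-atmosphere irradiance = S₀ cos θ_z = 1365 × 0.5521 = 753.62 W/m².

754 W/m²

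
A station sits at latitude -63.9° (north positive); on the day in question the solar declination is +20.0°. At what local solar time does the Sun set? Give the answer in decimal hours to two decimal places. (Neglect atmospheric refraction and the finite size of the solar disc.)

The sunset hour angle satisfies cos H_s = −tan φ tan δ = 0.7430, giving H_s = 42.01°.
Sunset is at 12 + H_s/15 = 12 + 2.801 = 14.801 h local solar time.

14.80 h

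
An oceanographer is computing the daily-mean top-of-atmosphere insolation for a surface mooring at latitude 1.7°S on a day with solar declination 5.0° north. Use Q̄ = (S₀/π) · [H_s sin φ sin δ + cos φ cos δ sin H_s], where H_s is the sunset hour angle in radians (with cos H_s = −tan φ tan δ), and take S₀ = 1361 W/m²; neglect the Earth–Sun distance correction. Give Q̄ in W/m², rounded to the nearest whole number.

430 W/m²

cos H_s = −tan(-1.7°) · tan(5.0°) = 0.0026, so H_s = arccos(0.0026) = 89.85°. In radians, H_s = 1.5682.
H_s sin φ sin δ = 1.5682 × -0.0297 × 0.0872 = -0.0041.
cos φ cos δ sin H_s = 0.9996 × 0.9962 × 1.0000 = 0.9958.
Q̄ = (1361/π) × (-0.0041 + 0.9958) = 433.22 × 0.9917 = 429.62 W/m².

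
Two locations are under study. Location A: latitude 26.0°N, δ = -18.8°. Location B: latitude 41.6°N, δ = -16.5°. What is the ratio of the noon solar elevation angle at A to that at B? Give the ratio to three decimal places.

1.417

A: 90° − |26.0 − (-18.8)| = 45.20°.
B: 90° − |41.6 − (-16.5)| = 31.90°.
Ratio A/B = 45.2000 / 31.9000 = 1.4169.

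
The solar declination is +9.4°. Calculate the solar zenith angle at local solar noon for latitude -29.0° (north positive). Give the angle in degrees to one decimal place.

38.4°

At local solar noon the hour angle is zero, so the zenith angle is |φ − δ| = |-29.0° − (9.4°)| = 38.4°.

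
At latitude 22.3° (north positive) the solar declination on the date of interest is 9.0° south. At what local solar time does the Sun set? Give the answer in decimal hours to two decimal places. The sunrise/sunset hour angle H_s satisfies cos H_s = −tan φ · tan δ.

17.75 h

cos H_s = −tan(22.3°) · tan(-9.0°) = 0.0650, so H_s = arccos(0.0650) = 86.27°.
Sunset is at 12 + H_s/15 = 12 + 5.751 = 17.751 h local solar time.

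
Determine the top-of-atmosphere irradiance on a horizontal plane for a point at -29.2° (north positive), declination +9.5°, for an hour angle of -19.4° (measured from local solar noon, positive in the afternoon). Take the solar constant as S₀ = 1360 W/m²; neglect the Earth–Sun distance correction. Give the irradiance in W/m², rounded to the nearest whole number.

995 W/m²

cos θ_z = sin φ sin δ + cos φ cos δ cos H = (-0.4879)(0.1650) + (0.8729)(0.9863)(0.9432) = 0.7315.
Top-of-atmosphere irradiance = S₀ cos θ_z = 1360 × 0.7315 = 994.84 W/m².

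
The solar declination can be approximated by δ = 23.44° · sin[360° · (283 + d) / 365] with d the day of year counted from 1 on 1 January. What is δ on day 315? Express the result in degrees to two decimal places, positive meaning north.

360 × (283 + 315) / 365 = 589.808°; sin(589.808°) = -0.7639.
δ = 23.44 × -0.7639 = -17.906° ≈ -17.91°.

-17.91°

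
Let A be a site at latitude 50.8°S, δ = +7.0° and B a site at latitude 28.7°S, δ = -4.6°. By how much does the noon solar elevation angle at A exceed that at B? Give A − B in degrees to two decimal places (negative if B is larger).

-33.70°

A: 90° − |-50.8 − (7.0)| = 32.20°.
B: 90° − |-28.7 − (-4.6)| = 65.90°.
A − B = 32.20 − 65.90 = -33.70°.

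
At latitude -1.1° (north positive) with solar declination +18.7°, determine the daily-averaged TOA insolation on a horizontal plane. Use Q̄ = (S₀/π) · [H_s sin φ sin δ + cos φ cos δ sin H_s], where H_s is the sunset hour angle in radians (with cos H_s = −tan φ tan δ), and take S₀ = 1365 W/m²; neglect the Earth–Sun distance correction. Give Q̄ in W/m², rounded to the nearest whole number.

407 W/m²

The sunset hour angle satisfies cos H_s = −tan φ tan δ = 0.0065, giving H_s = 89.63°. In radians, H_s = 1.5643.
H_s sin φ sin δ = 1.5643 × -0.0192 × 0.3206 = -0.0096.
cos φ cos δ sin H_s = 0.9998 × 0.9472 × 1.0000 = 0.9470.
Q̄ = (1365/π) × (-0.0096 + 0.9470) = 434.49 × 0.9374 = 407.29 W/m².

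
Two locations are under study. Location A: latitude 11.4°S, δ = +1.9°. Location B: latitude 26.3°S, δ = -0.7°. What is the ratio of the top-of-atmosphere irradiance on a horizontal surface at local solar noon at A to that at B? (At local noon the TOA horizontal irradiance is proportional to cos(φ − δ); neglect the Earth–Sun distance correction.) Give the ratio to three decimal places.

A: cos θ_z = cos(-11.4° − (1.9°)) = 0.9732.
B: cos θ_z = cos(-26.3° − (-0.7°)) = 0.9018.
Ratio A/B = 0.9732 / 0.9018 = 1.0792.

1.079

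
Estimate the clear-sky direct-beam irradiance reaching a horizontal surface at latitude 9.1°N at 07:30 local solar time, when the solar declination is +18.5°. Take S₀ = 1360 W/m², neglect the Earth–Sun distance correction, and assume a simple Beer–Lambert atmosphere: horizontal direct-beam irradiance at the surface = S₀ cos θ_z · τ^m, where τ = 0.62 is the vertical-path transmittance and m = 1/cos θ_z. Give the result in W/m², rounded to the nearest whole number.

172 W/m²

Hour angle H = 15° × (7.5 − 12) = -67.50°.
cos θ_z = sin(9.1°) sin(18.5°) + cos(9.1°) cos(18.5°) cos(-67.50°) = 0.0502 + 0.3583 = 0.4085.
Air mass m = 1/cos θ_z = 1/0.4085 = 2.448; τ^m = 0.62^2.448 = 0.3103.
Surface direct beam = 1360 × 0.4085 × 0.3103 = 172.39 W/m².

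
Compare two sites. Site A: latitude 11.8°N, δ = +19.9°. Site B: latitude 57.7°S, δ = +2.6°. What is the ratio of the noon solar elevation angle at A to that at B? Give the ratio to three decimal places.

2.758

A: 90° − |11.8 − (19.9)| = 81.90°.
B: 90° − |-57.7 − (2.6)| = 29.70°.
Ratio A/B = 81.9000 / 29.7000 = 2.7576.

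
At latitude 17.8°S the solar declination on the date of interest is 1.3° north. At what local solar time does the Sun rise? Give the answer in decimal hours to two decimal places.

−tan φ tan δ = −(-0.3211)(0.0227) = 0.0073; H_s = arccos(0.0073) = 89.58°.
Sunrise is at 12 − H_s/15 = 12 − 5.972 = 6.028 h local solar time.

6.03 h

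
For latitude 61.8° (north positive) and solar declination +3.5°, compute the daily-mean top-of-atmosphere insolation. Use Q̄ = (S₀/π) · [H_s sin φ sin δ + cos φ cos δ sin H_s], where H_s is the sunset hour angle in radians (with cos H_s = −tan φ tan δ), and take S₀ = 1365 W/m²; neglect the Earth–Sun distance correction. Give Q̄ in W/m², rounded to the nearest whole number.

243 W/m²

The sunset hour angle satisfies cos H_s = −tan φ tan δ = -0.1141, giving H_s = 96.55°. In radians, H_s = 1.6851.
H_s sin φ sin δ = 1.6851 × 0.8813 × 0.0610 = 0.0906.
cos φ cos δ sin H_s = 0.4726 × 0.9981 × 0.9935 = 0.4686.
Q̄ = (1365/π) × (0.0906 + 0.4686) = 434.49 × 0.5592 = 242.97 W/m².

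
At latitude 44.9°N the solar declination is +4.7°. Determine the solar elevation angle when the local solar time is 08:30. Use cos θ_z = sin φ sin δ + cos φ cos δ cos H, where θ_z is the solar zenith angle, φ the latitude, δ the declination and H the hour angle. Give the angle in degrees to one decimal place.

29.2°

Hour angle H = 15° × (8.5 − 12) = -52.50°.
cos θ_z = sin(44.9°) sin(4.7°) + cos(44.9°) cos(4.7°) cos(-52.50°) = 0.0578 + 0.4298 = 0.4876.
θ_z = arccos(0.4876) = 60.82°, so the elevation is 90° − 60.82° = 29.18°.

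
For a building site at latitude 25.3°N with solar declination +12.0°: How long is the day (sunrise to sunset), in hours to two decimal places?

−tan φ tan δ = −(0.4727)(0.2126) = -0.1005; H_s = arccos(-0.1005) = 95.77°.
Day length = 2 H_s / 15° h⁻¹ = 191.54° / 15 = 12.769 h.

12.77 hours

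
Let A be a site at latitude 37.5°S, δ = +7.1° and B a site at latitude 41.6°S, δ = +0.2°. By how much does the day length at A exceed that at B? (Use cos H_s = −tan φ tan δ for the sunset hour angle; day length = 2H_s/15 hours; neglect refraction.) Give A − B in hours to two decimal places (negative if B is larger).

-0.71 h

A: H_s = arccos(−tan -37.5° · tan 7.1°) = 84.52°, so 2H_s/15 = 11.2693 h.
B: H_s = arccos(−tan -41.6° · tan 0.2°) = 89.82°, so 2H_s/15 = 11.9760 h.
A − B = 11.2693 − 11.9760 = -0.7067 h.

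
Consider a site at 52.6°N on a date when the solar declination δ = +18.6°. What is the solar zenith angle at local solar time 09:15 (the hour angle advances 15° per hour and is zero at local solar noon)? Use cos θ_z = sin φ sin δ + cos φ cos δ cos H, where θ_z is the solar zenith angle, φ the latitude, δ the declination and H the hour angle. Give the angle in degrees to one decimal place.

Hour angle H = 15° × (9.25 − 12) = -41.25°.
With φ = 52.6°, δ = 18.6°, H = -41.25°: sin φ sin δ = 0.2534, cos φ cos δ cos H = 0.4328, so cos θ_z = 0.6862.
θ_z = arccos(0.6862) = 46.67°.

46.7°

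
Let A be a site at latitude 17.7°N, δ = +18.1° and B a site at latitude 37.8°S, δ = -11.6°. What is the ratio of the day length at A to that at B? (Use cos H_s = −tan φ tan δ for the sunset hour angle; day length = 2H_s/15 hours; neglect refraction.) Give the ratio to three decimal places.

0.968

A: H_s = arccos(−tan 17.7° · tan 18.1°) = 95.99°, so 2H_s/15 = 12.7987 h.
B: H_s = arccos(−tan -37.8° · tan -11.6°) = 99.16°, so 2H_s/15 = 13.2213 h.
Ratio A/B = 12.7987 / 13.2213 = 0.9680.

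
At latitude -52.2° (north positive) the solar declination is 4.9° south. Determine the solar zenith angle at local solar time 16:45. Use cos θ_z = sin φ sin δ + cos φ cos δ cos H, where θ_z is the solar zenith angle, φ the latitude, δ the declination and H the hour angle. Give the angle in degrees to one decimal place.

Hour angle H = 15° × (16.75 − 12) = 71.25°.
cos θ_z = sin φ sin δ + cos φ cos δ cos H = (-0.7902)(-0.0854) + (0.6129)(0.9963)(0.3214) = 0.2637.
θ_z = arccos(0.2637) = 74.71°.

74.7°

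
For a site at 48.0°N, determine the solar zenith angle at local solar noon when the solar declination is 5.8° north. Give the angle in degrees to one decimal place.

At local solar noon the hour angle is zero, so the zenith angle is |φ − δ| = |48.0° − (5.8°)| = 42.2°.

42.2°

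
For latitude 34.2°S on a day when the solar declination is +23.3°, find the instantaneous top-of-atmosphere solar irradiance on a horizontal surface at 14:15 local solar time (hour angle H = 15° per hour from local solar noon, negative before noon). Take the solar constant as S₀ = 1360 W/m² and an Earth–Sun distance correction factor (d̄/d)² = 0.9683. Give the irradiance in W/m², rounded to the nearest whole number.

Hour angle H = 15° × (14.25 − 12) = 33.75°.
With φ = -34.2°, δ = 23.3°, H = 33.75°: sin φ sin δ = -0.2223, cos φ cos δ cos H = 0.6316, so cos θ_z = 0.4093.
Top-of-atmosphere irradiance = S₀ (d̄/d)² cos θ_z = 1360 × 0.9683 × 0.4093 = 539.00 W/m².

539 W/m²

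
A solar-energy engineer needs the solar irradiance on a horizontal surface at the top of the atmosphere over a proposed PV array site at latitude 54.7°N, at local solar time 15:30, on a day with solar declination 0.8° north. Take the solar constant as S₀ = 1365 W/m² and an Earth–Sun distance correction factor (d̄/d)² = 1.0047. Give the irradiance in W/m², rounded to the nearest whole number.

498 W/m²

Hour angle H = 15° × (15.5 − 12) = 52.50°.
With φ = 54.7°, δ = 0.8°, H = 52.50°: sin φ sin δ = 0.0114, cos φ cos δ cos H = 0.3517, so cos θ_z = 0.3631.
Top-of-atmosphere irradiance = S₀ (d̄/d)² cos θ_z = 1365 × 1.0047 × 0.3631 = 497.96 W/m².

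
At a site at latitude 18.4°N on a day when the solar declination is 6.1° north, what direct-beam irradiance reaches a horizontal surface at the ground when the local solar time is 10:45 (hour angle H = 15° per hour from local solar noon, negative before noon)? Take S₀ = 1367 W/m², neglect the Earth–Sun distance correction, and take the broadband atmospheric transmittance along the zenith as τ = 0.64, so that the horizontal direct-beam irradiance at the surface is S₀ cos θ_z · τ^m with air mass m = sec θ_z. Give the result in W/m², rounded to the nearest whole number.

783 W/m²

Hour angle H = 15° × (10.75 − 12) = -18.75°.
With φ = 18.4°, δ = 6.1°, H = -18.75°: sin φ sin δ = 0.0335, cos φ cos δ cos H = 0.8934, so cos θ_z = 0.9269.
Air mass m = 1/cos θ_z = 1/0.9269 = 1.079; τ^m = 0.64^1.079 = 0.6178.
Surface direct beam = 1367 × 0.9269 × 0.6178 = 782.80 W/m².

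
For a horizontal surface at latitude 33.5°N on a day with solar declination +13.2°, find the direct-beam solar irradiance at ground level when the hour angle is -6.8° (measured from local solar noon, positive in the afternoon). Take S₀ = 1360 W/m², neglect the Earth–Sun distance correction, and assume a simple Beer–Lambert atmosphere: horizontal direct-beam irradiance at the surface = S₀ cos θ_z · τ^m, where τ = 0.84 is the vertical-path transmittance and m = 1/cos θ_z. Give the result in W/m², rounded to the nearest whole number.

cos θ_z = sin(33.5°) sin(13.2°) + cos(33.5°) cos(13.2°) cos(-6.80°) = 0.1260 + 0.8061 = 0.9321.
Air mass m = 1/cos θ_z = 1/0.9321 = 1.073; τ^m = 0.84^1.073 = 0.8294.
Surface direct beam = 1360 × 0.9321 × 0.8294 = 1051.39 W/m².

1051 W/m²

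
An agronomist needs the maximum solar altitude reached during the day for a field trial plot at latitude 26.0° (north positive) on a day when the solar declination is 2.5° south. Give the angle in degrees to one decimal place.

61.5°

At local solar noon the hour angle is zero, so the elevation is 90° − |φ − δ| = 90° − |26.0° − (-2.5°)| = 90° − 28.5° = 61.5°.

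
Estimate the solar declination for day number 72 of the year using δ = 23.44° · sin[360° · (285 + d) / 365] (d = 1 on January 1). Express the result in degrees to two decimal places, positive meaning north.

360 × (285 + 72) / 365 = 352.110°; sin(352.110°) = -0.1373.
δ = 23.44 × -0.1373 = -3.218° ≈ -3.22°.

-3.22°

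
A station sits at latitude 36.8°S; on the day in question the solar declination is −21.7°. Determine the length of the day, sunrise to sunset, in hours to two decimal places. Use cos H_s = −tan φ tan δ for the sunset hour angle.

14.31 hours

−tan φ tan δ = −(-0.7481)(-0.3979) = -0.2977; H_s = arccos(-0.2977) = 107.32°.
Day length = 2 H_s / 15° h⁻¹ = 214.64° / 15 = 14.309 h.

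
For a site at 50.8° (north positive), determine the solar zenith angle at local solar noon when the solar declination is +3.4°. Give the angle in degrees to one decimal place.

At local solar noon the hour angle is zero, so the zenith angle is |φ − δ| = |50.8° − (3.4°)| = 47.4°.

47.4°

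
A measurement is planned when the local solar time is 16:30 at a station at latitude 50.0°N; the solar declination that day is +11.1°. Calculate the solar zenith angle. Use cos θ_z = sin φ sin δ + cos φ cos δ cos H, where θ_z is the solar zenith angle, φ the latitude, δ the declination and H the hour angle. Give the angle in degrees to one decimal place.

Hour angle H = 15° × (16.5 − 12) = 67.50°.
cos θ_z = sin φ sin δ + cos φ cos δ cos H = (0.7660)(0.1925) + (0.6428)(0.9813)(0.3827) = 0.3889.
θ_z = arccos(0.3889) = 67.11°.

67.1°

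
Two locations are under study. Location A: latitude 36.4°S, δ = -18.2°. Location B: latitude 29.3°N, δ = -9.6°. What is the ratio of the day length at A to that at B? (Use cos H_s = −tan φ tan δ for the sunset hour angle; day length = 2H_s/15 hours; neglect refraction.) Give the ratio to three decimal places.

1.230

A: H_s = arccos(−tan -36.4° · tan -18.2°) = 104.03°, so 2H_s/15 = 13.8707 h.
B: H_s = arccos(−tan 29.3° · tan -9.6°) = 84.55°, so 2H_s/15 = 11.2733 h.
Ratio A/B = 13.8707 / 11.2733 = 1.2304.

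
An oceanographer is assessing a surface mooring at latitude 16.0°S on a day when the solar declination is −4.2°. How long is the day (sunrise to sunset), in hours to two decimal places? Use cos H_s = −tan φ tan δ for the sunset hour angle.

12.16 hours

cos H_s = −tan(-16.0°) · tan(-4.2°) = -0.0211, so H_s = arccos(-0.0211) = 91.21°.
Day length = 2 H_s / 15° h⁻¹ = 182.42° / 15 = 12.161 h.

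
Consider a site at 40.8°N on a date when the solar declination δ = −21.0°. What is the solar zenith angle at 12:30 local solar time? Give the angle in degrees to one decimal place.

62.2°

Hour angle H = 15° × (12.5 − 12) = 7.50°.
With φ = 40.8°, δ = -21.0°, H = 7.50°: sin φ sin δ = -0.2342, cos φ cos δ cos H = 0.7007, so cos θ_z = 0.4665.
θ_z = arccos(0.4665) = 62.19°.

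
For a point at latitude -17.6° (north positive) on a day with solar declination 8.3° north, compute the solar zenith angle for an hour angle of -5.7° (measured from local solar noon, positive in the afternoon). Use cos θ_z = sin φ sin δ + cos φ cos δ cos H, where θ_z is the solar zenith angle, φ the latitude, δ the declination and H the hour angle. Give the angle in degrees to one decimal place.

26.5°

cos θ_z = sin(-17.6°) sin(8.3°) + cos(-17.6°) cos(8.3°) cos(-5.70°) = -0.0436 + 0.9385 = 0.8949.
θ_z = arccos(0.8949) = 26.50°.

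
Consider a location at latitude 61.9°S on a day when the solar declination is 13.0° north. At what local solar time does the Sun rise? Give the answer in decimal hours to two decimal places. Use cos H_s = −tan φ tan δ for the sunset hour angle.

7.71 h

The sunset hour angle satisfies cos H_s = −tan φ tan δ = 0.4324, giving H_s = 64.38°.
Sunrise is at 12 − H_s/15 = 12 − 4.292 = 7.708 h local solar time.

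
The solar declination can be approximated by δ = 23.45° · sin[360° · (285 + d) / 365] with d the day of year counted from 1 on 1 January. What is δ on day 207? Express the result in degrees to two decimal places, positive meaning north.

+19.15°

360 × (285 + 207) / 365 = 485.260°; sin(485.260°) = 0.8165.
δ = 23.45 × 0.8165 = 19.147° ≈ +19.15°.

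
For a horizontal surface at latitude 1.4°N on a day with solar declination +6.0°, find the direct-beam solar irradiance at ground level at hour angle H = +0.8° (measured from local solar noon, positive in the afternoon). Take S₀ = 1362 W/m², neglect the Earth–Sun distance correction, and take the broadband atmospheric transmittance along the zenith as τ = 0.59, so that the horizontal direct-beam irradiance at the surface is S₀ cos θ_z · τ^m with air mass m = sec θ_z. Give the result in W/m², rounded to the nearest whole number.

cos θ_z = sin φ sin δ + cos φ cos δ cos H = (0.0244)(0.1045) + (0.9997)(0.9945)(0.9999) = 0.9967.
Air mass m = 1/cos θ_z = 1/0.9967 = 1.003; τ^m = 0.59^1.003 = 0.5891.
Surface direct beam = 1362 × 0.9967 × 0.5891 = 799.71 W/m².

800 W/m²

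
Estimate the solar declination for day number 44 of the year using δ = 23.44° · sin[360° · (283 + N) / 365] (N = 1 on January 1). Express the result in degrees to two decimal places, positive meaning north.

360 × (283 + 44) / 365 = 322.521°; sin(322.521°) = -0.6085.
δ = 23.44 × -0.6085 = -14.263° ≈ -14.26°.

-14.26°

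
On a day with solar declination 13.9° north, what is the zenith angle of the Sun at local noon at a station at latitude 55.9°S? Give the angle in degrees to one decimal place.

At local solar noon the hour angle is zero, so the zenith angle is |φ − δ| = |-55.9° − (13.9°)| = 69.8°.

69.8°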